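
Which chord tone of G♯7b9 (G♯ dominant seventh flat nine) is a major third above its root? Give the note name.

G♯ dominant seventh flat nine is spelled G♯-B♯-D♯-F♯-A.
The root is G♯. A major third above G♯ is B♯.
B♯ is the chord's 3rd.

B#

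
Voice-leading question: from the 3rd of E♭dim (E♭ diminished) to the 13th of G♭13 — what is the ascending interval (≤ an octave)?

M6

E♭dim (E♭ diminished) has G♭ as its 3rd, and G♭13 has E♭ as its 13th.
Counting 6 letters and 9 half steps from G♭ gives a major sixth.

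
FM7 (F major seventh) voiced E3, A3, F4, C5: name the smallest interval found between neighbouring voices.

perfect fourth

Adjacent intervals: E3→A3 = perfect fourth; A3→F4 = minor sixth; F4→C5 = perfect fifth.
The smallest is E3 to A3, a perfect fourth (5 semitones).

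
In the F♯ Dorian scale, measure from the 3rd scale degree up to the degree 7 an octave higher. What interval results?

perfect twelfth

The scale runs F♯ G♯ A B C♯ D♯ E.
The 3rd scale degree is A and the degree 7 (up an octave) is E.
A up to E spans 12 letter names and 19 semitones — a perfect twelfth.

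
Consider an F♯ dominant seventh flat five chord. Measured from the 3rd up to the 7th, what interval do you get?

diminished fifth

F♯7b5 (F♯ dominant seventh flat five): F♯ A♯ C E.
The 3rd is A♯ and the 7th is E.
5 letter names make it a fifth; at 6 semitones (a half step narrower than perfect) the quality is diminished.
This 3–7 tritone is the characteristic tension at the heart of the dominant sound.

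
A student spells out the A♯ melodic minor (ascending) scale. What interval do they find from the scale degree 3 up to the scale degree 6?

augmented 4th

The scale runs A♯ B♯ C♯ D♯ E♯ F𝄪 G𝄪.
Scale degree 3 = C♯; degree 6 = F𝄪.
C♯ up to F𝄪 is 6 semitones, a half step wider than a perfect fourth, so the interval is augmented.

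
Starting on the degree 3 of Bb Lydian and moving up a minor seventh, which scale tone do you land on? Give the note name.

C

The scale is Bb C D E F G A.
The degree 3 is D; a minor seventh above that is C — scale degree 2.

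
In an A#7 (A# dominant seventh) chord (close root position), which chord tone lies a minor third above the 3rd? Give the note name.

A#7 is spelled A#, C##, E#, G#.
The 3rd is C##. A minor third above C## is E#.
E# is the chord's 5th.

E#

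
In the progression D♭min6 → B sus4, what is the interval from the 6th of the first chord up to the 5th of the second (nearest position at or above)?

augmented fifth

The 6th of D♭min6 is B♭; the 5th of B sus4 is F♯.
From B♭ to F♯: 8 semitones over a fifth = augmented.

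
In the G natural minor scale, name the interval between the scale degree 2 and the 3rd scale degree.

m2

Spelling the G natural minor scale: G A Bb C D Eb F.
The scale degree 2 is A and the 3rd degree is Bb.
2 letter names make it a second; at 1 semitone (a half step narrower than major) the quality is minor.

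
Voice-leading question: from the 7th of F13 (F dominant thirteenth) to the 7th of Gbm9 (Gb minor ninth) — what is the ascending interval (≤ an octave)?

The 7th of F13 (F dominant thirteenth) is Eb; the 7th of Gbm9 (Gb minor ninth) is Fb.
Eb up to Fb is 1 semitone, a half step narrower than a major second, so the interval is minor.

minor second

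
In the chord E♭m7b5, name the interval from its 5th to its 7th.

major third

E♭ø7: E♭–G♭–B𝄫–D♭.
So we need the interval from B𝄫 up to D♭.
Counting 3 letters and 4 half steps from B𝄫 gives a major third.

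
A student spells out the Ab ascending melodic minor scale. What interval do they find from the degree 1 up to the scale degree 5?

The scale runs Ab Bb Cb Db Eb F G.
The degree 1 is Ab and the 5th degree is Eb.
Ab up to Eb spans 5 letter names and 7 semitones — a perfect fifth.

perfect fifth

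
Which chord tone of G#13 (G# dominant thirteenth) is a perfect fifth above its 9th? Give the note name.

E#

G#13 (G# dominant thirteenth): G#–B#–D#–F#–A#–E#.
The 9th is A#. A perfect fifth above A# is E#.
E# is the chord's 13th.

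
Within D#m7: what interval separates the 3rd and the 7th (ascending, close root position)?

D#-7 (D# minor seventh): D# F# A# C#.
3rd = F#; 7th = C#.
Counting 5 letters and 7 half steps from F# gives a perfect fifth.

perfect 5th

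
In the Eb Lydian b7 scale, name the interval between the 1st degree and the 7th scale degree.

minor 7th

Spelling the Eb Lydian b7 scale: Eb F G A Bb C Db.
The 1st degree is Eb and the degree 7 is Db.
Eb up to Db is 10 semitones, a half step narrower than a major seventh, so the interval is minor.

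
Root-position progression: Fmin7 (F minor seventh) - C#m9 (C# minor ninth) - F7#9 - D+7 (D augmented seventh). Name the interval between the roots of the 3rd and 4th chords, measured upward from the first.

major sixth

The roots are F and D.
F up to D spans 6 letter names and 9 semitones — a major sixth.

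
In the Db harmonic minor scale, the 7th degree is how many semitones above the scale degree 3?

The scale is Db Eb Fb Gb Ab Bbb C.
Fb up to C is an augmented fifth — 8 semitones.

8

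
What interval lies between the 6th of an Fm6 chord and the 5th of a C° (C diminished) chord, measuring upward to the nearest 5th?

Fm6 has D as its 6th, and C° (C diminished) has G♭ as its 5th.
From D to G♭: 4 semitones over a fourth = diminished.

diminished fourth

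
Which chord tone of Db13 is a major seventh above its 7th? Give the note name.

Bb

The chord tones of Db dominant thirteenth are Db, F, Ab, Cb, Eb, Bb.
The 7th is Cb. A major seventh above Cb is Bb.
Bb is the chord's 13th.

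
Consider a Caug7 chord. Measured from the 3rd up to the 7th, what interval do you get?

diminished 5th

C+7 (C augmented seventh): C, E, G#, Bb.
That puts E below Bb.
5 letter names make it a fifth; at 6 semitones (a half step narrower than perfect) the quality is diminished.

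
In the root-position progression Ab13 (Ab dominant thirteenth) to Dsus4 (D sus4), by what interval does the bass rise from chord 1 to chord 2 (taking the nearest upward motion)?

The roots are Ab and D.
Ab up to D is 6 semitones, a half step wider than a perfect fourth, so the interval is augmented.

augmented fourth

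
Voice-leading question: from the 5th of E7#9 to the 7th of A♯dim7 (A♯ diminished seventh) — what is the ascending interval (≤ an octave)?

m6

E7#9 has B as its 5th, and A♯dim7 (A♯ diminished seventh) has G as its 7th.
From B to G: 8 semitones over a sixth = minor.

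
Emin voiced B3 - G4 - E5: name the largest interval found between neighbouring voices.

M6

Adjacent intervals: B3→G4 = minor sixth; G4→E5 = major sixth.
The largest is G4 to E5, a major sixth (9 semitones).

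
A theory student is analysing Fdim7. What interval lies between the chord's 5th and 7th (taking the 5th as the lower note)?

The chord tones of F°7 are F-Ab-Cb-Ebb.
That puts Cb below Ebb.
3 letter names make it a third; at 3 semitones (a half step narrower than major) the quality is minor.

minor third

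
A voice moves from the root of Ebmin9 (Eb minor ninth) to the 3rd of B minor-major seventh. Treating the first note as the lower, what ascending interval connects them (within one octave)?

Ebmin9 (Eb minor ninth) has Eb as its root, and B minor-major seventh has D as its 3rd.
Eb up to D spans 7 letter names and 11 semitones — a major seventh.

major seventh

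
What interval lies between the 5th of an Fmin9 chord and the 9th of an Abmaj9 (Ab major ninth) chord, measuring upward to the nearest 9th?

Fmin9 has C as its 5th, and Abmaj9 (Ab major ninth) has Bb as its 9th.
C up to Bb is 10 semitones, a half step narrower than a major seventh, so the interval is minor.

minor 7th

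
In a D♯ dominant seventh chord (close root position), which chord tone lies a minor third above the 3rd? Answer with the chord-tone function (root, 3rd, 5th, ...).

5th

D♯7 is spelled D♯, F𝄪, A♯, C♯.
The 3rd is F𝄪. A minor third above F𝄪 is A♯.
A♯ is the chord's 5th.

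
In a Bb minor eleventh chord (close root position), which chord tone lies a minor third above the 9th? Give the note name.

The chord tones of Bbm11 are Bb Db F Ab C Eb.
The 9th is C. A minor third above C is Eb.
Eb is the chord's 11th.

Eb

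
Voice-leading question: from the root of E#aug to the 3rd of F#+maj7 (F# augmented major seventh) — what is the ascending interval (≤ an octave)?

P4

The root of E#aug is E#; the 3rd of F#+maj7 (F# augmented major seventh) is A#.
E# up to A# spans 4 letter names and 5 semitones — a perfect fourth.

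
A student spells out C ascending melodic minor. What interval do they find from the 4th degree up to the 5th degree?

major second

Spelling C ascending melodic minor: C D Eb F G A B.
The 4th degree is F and the 5th degree is G.
F up to G spans 2 letter names and 2 semitones — a major second.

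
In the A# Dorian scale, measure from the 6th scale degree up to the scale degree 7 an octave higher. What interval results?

minor 9th

Spelling the A# Dorian scale: A# B# C# D# E# F## G#.
The 6th scale degree is F## and the 7th degree (up an octave) is G#.
From F## to G#: 13 semitones over a ninth = minor.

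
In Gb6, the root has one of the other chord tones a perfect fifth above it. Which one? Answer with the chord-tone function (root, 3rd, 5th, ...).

Gb major sixth: Gb, Bb, Db, Eb.
The root is Gb. A perfect fifth above Gb is Db.
Db is the chord's 5th.

5th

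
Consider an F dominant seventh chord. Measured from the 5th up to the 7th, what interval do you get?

F dominant seventh: F, A, C, Eb.
That puts C below Eb.
C up to Eb is 3 semitones, a half step narrower than a major third, so the interval is minor.

minor third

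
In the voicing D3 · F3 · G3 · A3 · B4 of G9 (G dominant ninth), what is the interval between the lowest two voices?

minor third

Those voices are D3 and F3.
3 letter names make it a third; at 3 semitones (a half step narrower than major) the quality is minor.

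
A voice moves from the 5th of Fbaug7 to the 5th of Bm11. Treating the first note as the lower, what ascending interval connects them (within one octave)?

Fbaug7 has C as its 5th, and Bm11 has F# as its 5th.
C up to F# is 6 semitones, a half step wider than a perfect fourth, so the interval is augmented.

augmented fourth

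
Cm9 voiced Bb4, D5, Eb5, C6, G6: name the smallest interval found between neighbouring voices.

m2

Adjacent intervals: Bb4→D5 = major third; D5→Eb5 = minor second; Eb5→C6 = major sixth; C6→G6 = perfect fifth.
The smallest is D5 to Eb5, a minor second (1 semitone).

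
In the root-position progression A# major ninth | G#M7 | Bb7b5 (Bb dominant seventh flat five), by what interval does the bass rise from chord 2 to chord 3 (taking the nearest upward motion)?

diminished 3rd

The roots are G# and Bb.
3 letter names make it a third; at 2 semitones (a whole step narrower than major) the quality is diminished.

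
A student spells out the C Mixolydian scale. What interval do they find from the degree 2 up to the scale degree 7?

C mixolydian: C D E F G A B♭.
Degree 2 = D; degree 7 = B♭.
D up to B♭ is 8 semitones, a half step narrower than a major sixth, so the interval is minor.

minor sixth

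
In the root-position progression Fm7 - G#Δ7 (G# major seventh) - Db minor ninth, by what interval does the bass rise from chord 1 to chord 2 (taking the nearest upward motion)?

The roots are F and G#.
2 letter names make it a second; at 3 semitones (a half step wider than major) the quality is augmented.

augmented 2nd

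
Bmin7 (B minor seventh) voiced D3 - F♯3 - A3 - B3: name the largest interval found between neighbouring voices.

major third

Adjacent intervals: D3→F♯3 = major third; F♯3→A3 = minor third; A3→B3 = major second.
The largest is D3 to F♯3, a major third (4 semitones).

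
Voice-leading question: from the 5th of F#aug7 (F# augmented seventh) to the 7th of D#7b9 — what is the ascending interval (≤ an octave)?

diminished octave

The 5th of F#aug7 (F# augmented seventh) is C##; the 7th of D#7b9 is C#.
C## up to C# is 11 semitones, a half step narrower than a perfect octave, so the interval is diminished.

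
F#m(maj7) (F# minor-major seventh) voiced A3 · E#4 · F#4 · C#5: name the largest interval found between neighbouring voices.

Adjacent intervals: A3→E#4 = augmented fifth; E#4→F#4 = minor second; F#4→C#5 = perfect fifth.
The largest is A3 to E#4, an augmented fifth (8 semitones).

augmented fifth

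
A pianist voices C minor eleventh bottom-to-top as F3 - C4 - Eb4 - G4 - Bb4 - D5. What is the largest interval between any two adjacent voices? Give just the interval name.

Adjacent intervals: F3→C4 = perfect fifth; C4→Eb4 = minor third; Eb4→G4 = major third; G4→Bb4 = minor third; Bb4→D5 = major third.
The largest is F3 to C4, a perfect fifth (7 semitones).

P5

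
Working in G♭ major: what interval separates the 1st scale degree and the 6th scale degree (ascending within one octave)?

G♭ major: G♭ A♭ B♭ C♭ D♭ E♭ F.
So we need the interval from G♭ up to E♭.
Counting 6 letters and 9 half steps from G♭ gives a major sixth.

M6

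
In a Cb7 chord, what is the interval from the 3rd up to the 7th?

diminished 5th

Cb7: Cb–Eb–Gb–Bbb.
That puts Eb below Bbb.
Eb up to Bbb is 6 semitones, a half step narrower than a perfect fifth, so the interval is diminished.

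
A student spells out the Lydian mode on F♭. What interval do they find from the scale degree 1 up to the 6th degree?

F♭ lydian: F♭ G♭ A♭ B♭ C♭ D♭ E♭.
That puts F♭ below D♭.
From F♭ to D♭ is 9 semitones, exactly the major sixth.

M6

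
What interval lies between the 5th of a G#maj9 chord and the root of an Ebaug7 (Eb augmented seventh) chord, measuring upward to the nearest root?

diminished second

G#maj9 has D# as its 5th, and Ebaug7 (Eb augmented seventh) has Eb as its root.
2 letter names make it a second; at 0 semitones (a whole step narrower than major) the quality is diminished.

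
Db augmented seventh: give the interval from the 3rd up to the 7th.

diminished fifth

Spelling the chord: Db, F, A, Cb.
The 3rd is F and the 7th is Cb.
From F to Cb: 6 semitones over a fifth = diminished.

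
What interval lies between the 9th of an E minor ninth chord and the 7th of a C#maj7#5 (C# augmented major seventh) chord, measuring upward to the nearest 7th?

augmented 4th

The 9th of E minor ninth is F#; the 7th of C#maj7#5 (C# augmented major seventh) is B#.
From F# to B#: 6 semitones over a fourth = augmented.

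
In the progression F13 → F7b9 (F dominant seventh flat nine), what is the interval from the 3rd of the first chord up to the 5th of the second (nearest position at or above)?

minor 3rd

F13 has A as its 3rd, and F7b9 (F dominant seventh flat nine) has C as its 5th.
3 letter names make it a third; at 3 semitones (a half step narrower than major) the quality is minor.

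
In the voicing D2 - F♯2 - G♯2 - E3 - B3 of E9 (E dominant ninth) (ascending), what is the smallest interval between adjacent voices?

major second

Adjacent intervals: D2→F♯2 = major third; F♯2→G♯2 = major second; G♯2→E3 = minor sixth; E3→B3 = perfect fifth.
The smallest is F♯2 to G♯2, a major second (2 semitones).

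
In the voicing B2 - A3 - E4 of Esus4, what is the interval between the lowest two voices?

Those voices are B2 and A3.
From B to A: 10 semitones over a seventh = minor.

minor 7th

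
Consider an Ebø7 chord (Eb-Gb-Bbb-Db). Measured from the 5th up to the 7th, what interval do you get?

major third

The 5th is Bbb and the 7th is Db.
Bbb up to Db spans 3 letter names and 4 semitones — a major third.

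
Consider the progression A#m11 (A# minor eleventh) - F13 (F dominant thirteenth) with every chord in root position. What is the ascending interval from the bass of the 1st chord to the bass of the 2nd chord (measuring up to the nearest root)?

diminished sixth

The roots are A# and F.
From A# to F: 7 semitones over a sixth = diminished.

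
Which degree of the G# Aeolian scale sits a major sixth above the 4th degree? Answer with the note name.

The scale is G# A# B C# D# E F#.
The 4th degree is C#; a major sixth above that is A# — scale degree 2.

A#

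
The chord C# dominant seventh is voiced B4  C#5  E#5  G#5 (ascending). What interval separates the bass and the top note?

The outer voices are B4 and G#5.
B up to G# spans 6 letter names and 9 semitones — a major sixth.

major sixth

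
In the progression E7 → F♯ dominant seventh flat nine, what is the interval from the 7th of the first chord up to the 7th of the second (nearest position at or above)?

major second

E7 has D as its 7th, and F♯ dominant seventh flat nine has E as its 7th.
From D to E is 2 semitones, exactly the major second.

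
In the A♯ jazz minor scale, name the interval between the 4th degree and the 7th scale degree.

augmented fourth

The scale runs A♯ B♯ C♯ D♯ E♯ F𝄪 G𝄪.
The 4th degree is D♯ and the scale degree 7 is G𝄪.
4 letter names make it a fourth; at 6 semitones (a half step wider than perfect) the quality is augmented.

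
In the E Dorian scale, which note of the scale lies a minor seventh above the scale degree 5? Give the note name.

The scale is E F♯ G A B C♯ D.
The scale degree 5 is B; a minor seventh above that is A — scale degree 4.

A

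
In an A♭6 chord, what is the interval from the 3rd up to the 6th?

A♭ major sixth: A♭–C–E♭–F.
3rd = C; 6th = F.
From C to F is 5 semitones, exactly the perfect fourth.

perfect fourth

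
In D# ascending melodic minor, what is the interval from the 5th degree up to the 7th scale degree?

The scale runs D# E# F# G# A# B# C##.
The 5th degree is A# and the degree 7 is C##.
Counting 3 letters and 4 half steps from A# gives a major third.

major third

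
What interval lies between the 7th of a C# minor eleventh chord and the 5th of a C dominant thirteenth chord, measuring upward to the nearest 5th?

minor sixth

The 7th of C# minor eleventh is B; the 5th of C dominant thirteenth is G.
6 letter names make it a sixth; at 8 semitones (a half step narrower than major) the quality is minor.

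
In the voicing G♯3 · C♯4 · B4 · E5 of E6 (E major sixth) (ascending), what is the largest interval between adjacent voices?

minor seventh

Adjacent intervals: G♯3→C♯4 = perfect fourth; C♯4→B4 = minor seventh; B4→E5 = perfect fourth.
The largest is C♯4 to B4, a minor seventh (10 semitones).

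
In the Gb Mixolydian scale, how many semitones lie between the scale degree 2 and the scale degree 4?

The scale is Gb Ab Bb Cb Db Eb Fb.
Ab up to Cb is a minor third — 3 semitones.

3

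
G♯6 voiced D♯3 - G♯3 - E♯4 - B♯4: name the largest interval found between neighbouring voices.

Adjacent intervals: D♯3→G♯3 = perfect fourth; G♯3→E♯4 = major sixth; E♯4→B♯4 = perfect fifth.
The largest is G♯3 to E♯4, a major sixth (9 semitones).

M6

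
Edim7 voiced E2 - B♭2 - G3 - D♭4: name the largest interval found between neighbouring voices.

M6

Adjacent intervals: E2→B♭2 = diminished fifth; B♭2→G3 = major sixth; G3→D♭4 = diminished fifth.
The largest is B♭2 to G3, a major sixth (9 semitones).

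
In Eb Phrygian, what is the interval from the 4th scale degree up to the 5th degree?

major second

The scale runs Eb Fb Gb Ab Bb Cb Db.
The 4th scale degree is Ab and the degree 5 is Bb.
From Ab to Bb is 2 semitones, exactly the major second.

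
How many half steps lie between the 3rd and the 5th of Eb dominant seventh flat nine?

3

Spelling the chord: Eb G Bb Db Fb.
G to Bb is a minor third: 3 semitones.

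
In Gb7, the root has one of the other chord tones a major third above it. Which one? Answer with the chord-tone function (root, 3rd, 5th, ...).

3rd

Spelling the chord: Gb Bb Db Fb.
The root is Gb. A major third above Gb is Bb.
Bb is the chord's 3rd.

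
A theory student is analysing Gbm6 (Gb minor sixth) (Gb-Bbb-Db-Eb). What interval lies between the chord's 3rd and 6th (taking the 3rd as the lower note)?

The 3rd is Bbb and the 6th is Eb.
From Bbb to Eb: 6 semitones over a fourth = augmented.

augmented fourth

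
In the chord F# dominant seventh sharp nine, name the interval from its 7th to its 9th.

augmented 3rd

The chord tones of F#7#9 are F#-A#-C#-E-G##.
7th = E; 9th = G##.
3 letter names make it a third; at 5 semitones (a half step wider than major) the quality is augmented.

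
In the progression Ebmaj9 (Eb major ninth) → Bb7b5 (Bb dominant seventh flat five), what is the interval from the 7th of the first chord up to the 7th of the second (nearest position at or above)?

The 7th of Ebmaj9 (Eb major ninth) is D; the 7th of Bb7b5 (Bb dominant seventh flat five) is Ab.
From D to Ab: 6 semitones over a fifth = diminished.

diminished fifth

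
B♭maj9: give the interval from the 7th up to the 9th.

minor 3rd

The chord tones of B♭maj9 (B♭ major ninth) are B♭, D, F, A, C.
The 7th is A and the 9th is C.
3 letter names make it a third; at 3 semitones (a half step narrower than major) the quality is minor.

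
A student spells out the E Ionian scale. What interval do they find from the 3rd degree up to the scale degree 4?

m2

E major: E F# G# A B C# D#.
The 3rd degree is G# and the degree 4 is A.
G# up to A is 1 semitone, a half step narrower than a major second, so the interval is minor.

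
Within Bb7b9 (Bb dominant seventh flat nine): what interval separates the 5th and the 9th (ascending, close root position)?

Bb dominant seventh flat nine: Bb-D-F-Ab-Cb.
5th = F; 9th = Cb.
5 letter names make it a fifth; at 6 semitones (a half step narrower than perfect) the quality is diminished.

diminished fifth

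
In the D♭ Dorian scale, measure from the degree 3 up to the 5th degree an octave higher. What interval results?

major 10th

The scale runs D♭ E♭ F♭ G♭ A♭ B♭ C♭.
So we need the interval from F♭ up to A♭.
From F♭ to A♭ is 16 semitones, exactly the major tenth.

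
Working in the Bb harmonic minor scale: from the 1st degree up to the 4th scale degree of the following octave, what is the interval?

perfect 11th

The scale runs Bb C Db Eb F Gb A.
The 1st degree is Bb and the degree 4 (up an octave) is Eb.
Counting 11 letters and 17 half steps from Bb gives a perfect eleventh.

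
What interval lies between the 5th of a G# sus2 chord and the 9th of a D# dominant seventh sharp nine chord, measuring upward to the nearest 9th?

The 5th of G# sus2 is D#; the 9th of D# dominant seventh sharp nine is E##.
D# up to E## is 3 semitones, a half step wider than a major second, so the interval is augmented.

augmented second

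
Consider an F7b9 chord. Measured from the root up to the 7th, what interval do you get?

F dominant seventh flat nine is spelled F, A, C, Eb, Gb.
The root is F and the 7th is Eb.
From F to Eb: 10 semitones over a seventh = minor.

m7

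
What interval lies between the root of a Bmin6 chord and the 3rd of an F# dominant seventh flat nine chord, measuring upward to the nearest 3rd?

The root of Bmin6 is B; the 3rd of F# dominant seventh flat nine is A#.
From B to A# is 11 semitones, exactly the major seventh.

M7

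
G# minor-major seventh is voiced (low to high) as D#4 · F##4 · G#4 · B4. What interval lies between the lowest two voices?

Those voices are D#4 and F##4.
From D# to F## is 4 semitones, exactly the major third.

major 3rd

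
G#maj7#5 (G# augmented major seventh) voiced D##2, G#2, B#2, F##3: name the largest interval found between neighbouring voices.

Adjacent intervals: D##2→G#2 = diminished fourth; G#2→B#2 = major third; B#2→F##3 = perfect fifth.
The largest is B#2 to F##3, a perfect fifth (7 semitones).

perfect fifth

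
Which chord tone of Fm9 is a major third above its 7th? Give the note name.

G

Fm9 is spelled F Ab C Eb G.
The 7th is Eb. A major third above Eb is G.
G is the chord's 9th.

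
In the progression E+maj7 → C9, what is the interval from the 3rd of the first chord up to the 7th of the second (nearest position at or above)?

diminished 3rd

The 3rd of E+maj7 is G♯; the 7th of C9 is B♭.
From G♯ to B♭: 2 semitones over a third = diminished.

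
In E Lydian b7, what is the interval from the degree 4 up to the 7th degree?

diminished 4th

Spelling E Lydian b7: E F♯ G♯ A♯ B C♯ D.
The degree 4 is A♯ and the 7th degree is D.
From A♯ to D: 4 semitones over a fourth = diminished.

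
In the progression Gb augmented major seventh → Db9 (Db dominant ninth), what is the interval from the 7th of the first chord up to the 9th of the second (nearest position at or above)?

Gb augmented major seventh has F as its 7th, and Db9 (Db dominant ninth) has Eb as its 9th.
7 letter names make it a seventh; at 10 semitones (a half step narrower than major) the quality is minor.

minor seventh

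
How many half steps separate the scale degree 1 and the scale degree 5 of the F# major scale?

7

The scale is F# G# A# B C# D# E#.
F# up to C# is a perfect fifth — 7 semitones.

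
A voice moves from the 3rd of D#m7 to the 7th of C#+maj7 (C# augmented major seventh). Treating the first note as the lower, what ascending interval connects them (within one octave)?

The 3rd of D#m7 is F#; the 7th of C#+maj7 (C# augmented major seventh) is B#.
From F# to B#: 6 semitones over a fourth = augmented.

augmented 4th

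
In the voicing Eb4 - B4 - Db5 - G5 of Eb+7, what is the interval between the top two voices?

Those voices are Db5 and G5.
4 letter names make it a fourth; at 6 semitones (a half step wider than perfect) the quality is augmented.

augmented fourth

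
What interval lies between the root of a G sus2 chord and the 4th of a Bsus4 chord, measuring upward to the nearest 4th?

G sus2 has G as its root, and Bsus4 has E as its 4th.
From G to E is 9 semitones, exactly the major sixth.

major sixth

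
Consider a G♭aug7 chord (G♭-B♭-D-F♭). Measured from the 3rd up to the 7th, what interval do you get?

3rd = B♭; 7th = F♭.
From B♭ to F♭: 6 semitones over a fifth = diminished.

diminished fifth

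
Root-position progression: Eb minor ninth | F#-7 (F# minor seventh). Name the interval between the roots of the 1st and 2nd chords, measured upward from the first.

augmented second

The roots are Eb and F#.
From Eb to F#: 3 semitones over a second = augmented.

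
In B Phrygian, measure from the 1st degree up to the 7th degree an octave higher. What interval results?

minor 14th

Spelling B Phrygian: B C D E F# G A.
That puts B below A.
B up to A is 22 semitones, a half step narrower than a major fourteenth, so the interval is minor.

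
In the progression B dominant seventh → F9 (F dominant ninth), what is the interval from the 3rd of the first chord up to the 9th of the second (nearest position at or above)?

The 3rd of B dominant seventh is D#; the 9th of F9 (F dominant ninth) is G.
4 letter names make it a fourth; at 4 semitones (a half step narrower than perfect) the quality is diminished.

diminished fourth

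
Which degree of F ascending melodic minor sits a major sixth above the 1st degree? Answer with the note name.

D

The scale is F G A♭ B♭ C D E.
The 1st degree is F; a major sixth above that is D — scale degree 6.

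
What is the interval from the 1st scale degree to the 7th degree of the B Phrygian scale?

Spelling the B Phrygian scale: B C D E F# G A.
So we need the interval from B up to A.
From B to A: 10 semitones over a seventh = minor.

minor 7th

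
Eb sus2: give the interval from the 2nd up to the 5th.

P4

Spelling the chord: Eb–F–Bb.
So we need the interval from F up to Bb.
From F to Bb is 5 semitones, exactly the perfect fourth.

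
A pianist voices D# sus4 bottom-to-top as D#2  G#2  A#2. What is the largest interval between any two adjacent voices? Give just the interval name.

Adjacent intervals: D#2→G#2 = perfect fourth; G#2→A#2 = major second.
The largest is D#2 to G#2, a perfect fourth (5 semitones).

P4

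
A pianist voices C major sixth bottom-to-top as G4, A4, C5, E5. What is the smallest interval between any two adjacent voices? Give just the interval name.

major 2nd

Adjacent intervals: G4→A4 = major second; A4→C5 = minor third; C5→E5 = major third.
The smallest is G4 to A4, a major second (2 semitones).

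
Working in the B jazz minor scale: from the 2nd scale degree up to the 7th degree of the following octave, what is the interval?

B melodic minor: B C# D E F# G# A#.
The 2nd scale degree is C# and the 7th degree (up an octave) is A#.
C# up to A# spans 13 letter names and 21 semitones — a major thirteenth.

M13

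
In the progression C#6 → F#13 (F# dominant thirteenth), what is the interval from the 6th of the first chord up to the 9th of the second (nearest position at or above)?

The 6th of C#6 is A#; the 9th of F#13 (F# dominant thirteenth) is G#.
A# up to G# is 10 semitones, a half step narrower than a major seventh, so the interval is minor.

minor seventh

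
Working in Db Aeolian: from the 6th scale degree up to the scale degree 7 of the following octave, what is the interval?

major ninth

Spelling Db Aeolian: Db Eb Fb Gb Ab Bbb Cb.
6th scale degree = Bbb; scale degree 7 (up an octave) = Cb.
From Bbb to Cb is 14 semitones, exactly the major ninth.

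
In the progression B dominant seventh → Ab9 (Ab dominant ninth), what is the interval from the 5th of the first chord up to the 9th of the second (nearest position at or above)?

diminished fourth

The 5th of B dominant seventh is F#; the 9th of Ab9 (Ab dominant ninth) is Bb.
4 letter names make it a fourth; at 4 semitones (a half step narrower than perfect) the quality is diminished.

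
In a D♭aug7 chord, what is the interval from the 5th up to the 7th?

Spelling the chord: D♭-F-A-C♭.
5th = A; 7th = C♭.
A up to C♭ is 2 semitones, a whole step narrower than a major third, so the interval is diminished.

diminished third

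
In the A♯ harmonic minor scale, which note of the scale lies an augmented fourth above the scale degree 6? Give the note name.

The scale is A♯ B♯ C♯ D♯ E♯ F♯ G𝄪.
The scale degree 6 is F♯; an augmented fourth above that is B♯ — scale degree 2.

B#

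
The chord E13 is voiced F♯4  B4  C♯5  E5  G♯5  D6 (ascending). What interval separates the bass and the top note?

The outer voices are F♯4 and D6.
F♯ up to D is 20 semitones, a half step narrower than a major thirteenth, so the interval is minor.

m13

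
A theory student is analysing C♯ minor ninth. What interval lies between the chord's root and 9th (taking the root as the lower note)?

major 9th

The chord tones of C♯min9 (C♯ minor ninth) are C♯-E-G♯-B-D♯.
So we need the interval from C♯ up to D♯.
Counting 9 letters and 14 half steps from C♯ gives a major ninth.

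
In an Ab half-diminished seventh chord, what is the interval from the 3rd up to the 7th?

perfect 5th

Spelling the chord: Ab-Cb-Ebb-Gb.
So we need the interval from Cb up to Gb.
Counting 5 letters and 7 half steps from Cb gives a perfect fifth.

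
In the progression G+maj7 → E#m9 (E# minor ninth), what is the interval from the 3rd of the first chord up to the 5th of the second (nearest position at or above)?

G+maj7 has B as its 3rd, and E#m9 (E# minor ninth) has B# as its 5th.
1 letter names make it a unison; at 1 semitone (a half step wider than perfect) the quality is augmented.

augmented unison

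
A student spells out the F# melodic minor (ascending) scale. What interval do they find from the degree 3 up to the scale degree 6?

Spelling the F# melodic minor (ascending) scale: F# G# A B C# D# E#.
That puts A below D#.
A up to D# is 6 semitones, a half step wider than a perfect fourth, so the interval is augmented.

augmented fourth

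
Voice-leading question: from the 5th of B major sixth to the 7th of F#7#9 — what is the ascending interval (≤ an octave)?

minor seventh

The 5th of B major sixth is F#; the 7th of F#7#9 is E.
F# up to E is 10 semitones, a half step narrower than a major seventh, so the interval is minor.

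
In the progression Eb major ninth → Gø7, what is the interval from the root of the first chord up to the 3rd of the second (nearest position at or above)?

perfect 5th

The root of Eb major ninth is Eb; the 3rd of Gø7 is Bb.
From Eb to Bb is 7 semitones, exactly the perfect fifth.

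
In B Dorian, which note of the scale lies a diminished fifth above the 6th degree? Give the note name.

D

The scale is B C# D E F# G# A.
The 6th degree is G#; a diminished fifth above that is D — scale degree 3.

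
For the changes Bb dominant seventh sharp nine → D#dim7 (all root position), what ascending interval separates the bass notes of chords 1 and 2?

The roots are Bb and D#.
3 letter names make it a third; at 5 semitones (a half step wider than major) the quality is augmented.

augmented 3rd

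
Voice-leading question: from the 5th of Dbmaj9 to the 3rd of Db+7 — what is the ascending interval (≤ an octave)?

major sixth

The 5th of Dbmaj9 is Ab; the 3rd of Db+7 is F.
From Ab to F is 9 semitones, exactly the major sixth.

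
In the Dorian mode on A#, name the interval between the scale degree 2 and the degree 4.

A# dorian: A# B# C# D# E# F## G#.
Scale degree 2 = B#; 4th scale degree = D#.
B# up to D# is 3 semitones, a half step narrower than a major third, so the interval is minor.

minor third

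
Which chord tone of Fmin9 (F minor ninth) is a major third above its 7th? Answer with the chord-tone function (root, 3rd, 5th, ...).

Spelling the chord: F Ab C Eb G.
The 7th is Eb. A major third above Eb is G.
G is the chord's 9th.

9th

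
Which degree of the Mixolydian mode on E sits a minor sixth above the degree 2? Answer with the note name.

The scale is E F# G# A B C# D.
The degree 2 is F#; a minor sixth above that is D — scale degree 7.

D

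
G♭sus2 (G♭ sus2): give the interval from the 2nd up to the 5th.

P4

G♭sus2 is spelled G♭ A♭ D♭.
So we need the interval from A♭ up to D♭.
From A♭ to D♭ is 5 semitones, exactly the perfect fourth.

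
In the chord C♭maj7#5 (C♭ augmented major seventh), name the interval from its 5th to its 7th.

C♭+maj7 is spelled C♭–E♭–G–B♭.
That puts G below B♭.
3 letter names make it a third; at 3 semitones (a half step narrower than major) the quality is minor.

minor third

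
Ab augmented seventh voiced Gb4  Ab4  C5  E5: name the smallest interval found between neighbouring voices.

major second

Adjacent intervals: Gb4→Ab4 = major second; Ab4→C5 = major third; C5→E5 = major third.
The smallest is Gb4 to Ab4, a major second (2 semitones).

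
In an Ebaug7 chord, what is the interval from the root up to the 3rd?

M3

Eb+7 is spelled Eb-G-B-Db.
That puts Eb below G.
Eb up to G spans 3 letter names and 4 semitones — a major third.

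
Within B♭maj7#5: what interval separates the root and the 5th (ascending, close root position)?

augmented 5th

Spelling the chord: B♭-D-F♯-A.
So we need the interval from B♭ up to F♯.
5 letter names make it a fifth; at 8 semitones (a half step wider than perfect) the quality is augmented.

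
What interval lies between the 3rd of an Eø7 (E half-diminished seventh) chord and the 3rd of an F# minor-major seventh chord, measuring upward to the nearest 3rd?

The 3rd of Eø7 (E half-diminished seventh) is G; the 3rd of F# minor-major seventh is A.
G up to A spans 2 letter names and 2 semitones — a major second.

M2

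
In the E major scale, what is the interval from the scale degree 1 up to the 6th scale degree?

major 6th

E major: E F♯ G♯ A B C♯ D♯.
The scale degree 1 is E and the degree 6 is C♯.
From E to C♯ is 9 semitones, exactly the major sixth.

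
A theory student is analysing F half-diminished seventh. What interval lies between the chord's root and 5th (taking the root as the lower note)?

diminished fifth

Fø7 (F half-diminished seventh): F-Ab-Cb-Eb.
The root is F and the 5th is Cb.
5 letter names make it a fifth; at 6 semitones (a half step narrower than perfect) the quality is diminished.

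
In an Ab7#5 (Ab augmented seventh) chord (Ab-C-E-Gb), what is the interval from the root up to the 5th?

The root is Ab and the 5th is E.
From Ab to E: 8 semitones over a fifth = augmented.

augmented fifth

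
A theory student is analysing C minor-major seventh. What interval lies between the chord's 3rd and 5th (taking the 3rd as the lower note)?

major third

The chord tones of CmM7 are C Eb G B.
So we need the interval from Eb up to G.
Counting 3 letters and 4 half steps from Eb gives a major third.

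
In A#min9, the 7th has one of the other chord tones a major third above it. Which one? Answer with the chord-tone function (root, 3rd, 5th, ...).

9th

A#min9 is spelled A#–C#–E#–G#–B#.
The 7th is G#. A major third above G# is B#.
B# is the chord's 9th.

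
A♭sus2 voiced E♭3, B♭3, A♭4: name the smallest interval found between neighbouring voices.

perfect fifth

Adjacent intervals: E♭3→B♭3 = perfect fifth; B♭3→A♭4 = minor seventh.
The smallest is E♭3 to B♭3, a perfect fifth (7 semitones).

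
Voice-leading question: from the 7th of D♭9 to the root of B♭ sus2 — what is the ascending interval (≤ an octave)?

D♭9 has C♭ as its 7th, and B♭ sus2 has B♭ as its root.
Counting 7 letters and 11 half steps from C♭ gives a major seventh.

major 7th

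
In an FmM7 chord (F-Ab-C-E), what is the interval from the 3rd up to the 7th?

A5

3rd = Ab; 7th = E.
Ab up to E is 8 semitones, a half step wider than a perfect fifth, so the interval is augmented.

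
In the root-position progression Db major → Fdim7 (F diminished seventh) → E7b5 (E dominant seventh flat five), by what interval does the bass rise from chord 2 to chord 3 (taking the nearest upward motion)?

major 7th

The roots are F and E.
Counting 7 letters and 11 half steps from F gives a major seventh.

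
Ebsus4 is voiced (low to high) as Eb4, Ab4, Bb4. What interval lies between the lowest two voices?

perfect 4th

Those voices are Eb4 and Ab4.
From Eb to Ab is 5 semitones, exactly the perfect fourth.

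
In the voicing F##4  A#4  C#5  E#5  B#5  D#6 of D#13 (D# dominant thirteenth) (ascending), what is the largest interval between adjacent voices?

perfect fifth

Adjacent intervals: F##4→A#4 = minor third; A#4→C#5 = minor third; C#5→E#5 = major third; E#5→B#5 = perfect fifth; B#5→D#6 = minor third.
The largest is E#5 to B#5, a perfect fifth (7 semitones).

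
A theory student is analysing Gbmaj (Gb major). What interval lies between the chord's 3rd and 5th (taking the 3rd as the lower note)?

The chord tones of Gbmaj (Gb major) are Gb-Bb-Db.
3rd = Bb; 5th = Db.
Bb up to Db is 3 semitones, a half step narrower than a major third, so the interval is minor.

minor third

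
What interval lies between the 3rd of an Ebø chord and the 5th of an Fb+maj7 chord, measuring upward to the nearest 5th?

augmented fourth

Ebø has Gb as its 3rd, and Fb+maj7 has C as its 5th.
Gb up to C is 6 semitones, a half step wider than a perfect fourth, so the interval is augmented.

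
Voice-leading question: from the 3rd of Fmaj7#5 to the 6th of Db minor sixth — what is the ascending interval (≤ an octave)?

m2

The 3rd of Fmaj7#5 is A; the 6th of Db minor sixth is Bb.
From A to Bb: 1 semitone over a second = minor.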